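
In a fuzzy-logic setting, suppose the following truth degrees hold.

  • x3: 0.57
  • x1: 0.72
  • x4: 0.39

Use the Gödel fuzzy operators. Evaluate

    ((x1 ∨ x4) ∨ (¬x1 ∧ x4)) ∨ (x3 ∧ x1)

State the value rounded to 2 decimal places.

x1 ∨ x4 = max(a, b) on (0.72, 0.39) = 0.72
¬x1 = 1 − 0.72 = 0.28
¬x1 ∧ x4 = min(a, b) on (0.28, 0.39) = 0.28
(x1 ∨ x4) ∨ (¬x1 ∧ x4) = max(a, b) on (0.72, 0.28) = 0.72
x3 ∧ x1 = min(a, b) on (0.57, 0.72) = 0.57
((x1 ∨ x4) ∨ (¬x1 ∧ x4)) ∨ (x3 ∧ x1) = max(a, b) on (0.72, 0.57) = 0.72

0.72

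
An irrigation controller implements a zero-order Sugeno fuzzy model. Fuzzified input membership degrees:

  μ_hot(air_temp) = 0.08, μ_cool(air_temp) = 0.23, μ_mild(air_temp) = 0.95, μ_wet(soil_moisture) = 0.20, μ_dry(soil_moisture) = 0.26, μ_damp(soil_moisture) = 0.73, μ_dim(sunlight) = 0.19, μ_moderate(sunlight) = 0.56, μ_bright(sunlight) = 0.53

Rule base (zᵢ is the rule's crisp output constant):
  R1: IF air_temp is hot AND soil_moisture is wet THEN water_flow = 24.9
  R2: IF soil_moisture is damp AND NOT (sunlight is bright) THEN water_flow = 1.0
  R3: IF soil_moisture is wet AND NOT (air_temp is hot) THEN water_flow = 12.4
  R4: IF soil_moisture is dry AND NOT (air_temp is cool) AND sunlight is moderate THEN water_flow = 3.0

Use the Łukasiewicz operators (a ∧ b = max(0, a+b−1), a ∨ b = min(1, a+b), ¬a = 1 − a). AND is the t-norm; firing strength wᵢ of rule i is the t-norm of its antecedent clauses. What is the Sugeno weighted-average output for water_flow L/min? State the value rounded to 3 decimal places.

R1 (z=24.9): hot=0.08, wet=0.20; AND[max(0, a+b−1)] → w = 0.00
R2 (z=1.0): damp=0.73, ¬bright=1−0.53=0.47; AND[max(0, a+b−1)] → w = 0.20
R3 (z=12.4): wet=0.20, ¬hot=1−0.08=0.92; AND[max(0, a+b−1)] → w = 0.12
R4 (z=3.0): dry=0.26, ¬cool=1−0.23=0.77, moderate=0.56; AND[max(0, a+b−1)] → w = 0.00
Weighted average = (0.00·24.9 + 0.20·1.0 + 0.12·12.4 + 0.00·3.0) / (0.00 + 0.20 + 0.12 + 0.00)
  = 1.6880 / 0.3200 = 5.275

5.275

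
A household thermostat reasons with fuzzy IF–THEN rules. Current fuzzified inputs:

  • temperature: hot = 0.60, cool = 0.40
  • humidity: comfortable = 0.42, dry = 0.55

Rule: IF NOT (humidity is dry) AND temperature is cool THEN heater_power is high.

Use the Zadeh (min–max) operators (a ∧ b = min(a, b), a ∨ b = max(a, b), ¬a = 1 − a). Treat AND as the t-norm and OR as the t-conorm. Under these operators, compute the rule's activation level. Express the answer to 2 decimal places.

firing strength: ¬dry=1−0.55=0.45, cool=0.40; AND[min(a, b)] → w = 0.40

0.40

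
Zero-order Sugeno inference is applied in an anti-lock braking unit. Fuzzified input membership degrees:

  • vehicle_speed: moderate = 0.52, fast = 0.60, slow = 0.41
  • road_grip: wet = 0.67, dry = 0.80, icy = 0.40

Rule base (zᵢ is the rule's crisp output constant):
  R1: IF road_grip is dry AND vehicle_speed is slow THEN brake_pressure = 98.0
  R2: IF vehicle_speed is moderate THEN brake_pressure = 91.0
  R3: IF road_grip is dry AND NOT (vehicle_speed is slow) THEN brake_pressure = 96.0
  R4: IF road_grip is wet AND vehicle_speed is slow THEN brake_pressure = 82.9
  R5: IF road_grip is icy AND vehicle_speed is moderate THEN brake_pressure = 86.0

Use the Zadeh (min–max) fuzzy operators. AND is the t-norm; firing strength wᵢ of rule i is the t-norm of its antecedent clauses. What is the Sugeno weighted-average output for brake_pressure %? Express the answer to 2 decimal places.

91.21

R1 (z=98.0): dry=0.80, slow=0.41; AND[min(a, b)] → w = 0.41
R2 (z=91.0): moderate=0.52 → w = 0.52
R3 (z=96.0): dry=0.80, ¬slow=1−0.41=0.59; AND[min(a, b)] → w = 0.59
R4 (z=82.9): wet=0.67, slow=0.41; AND[min(a, b)] → w = 0.41
R5 (z=86.0): icy=0.40, moderate=0.52; AND[min(a, b)] → w = 0.40
Weighted average = (0.41·98.0 + 0.52·91.0 + 0.59·96.0 + 0.41·82.9 + 0.40·86.0) / (0.41 + 0.52 + 0.59 + 0.41 + 0.40)
  = 212.5290 / 2.3300 = 91.21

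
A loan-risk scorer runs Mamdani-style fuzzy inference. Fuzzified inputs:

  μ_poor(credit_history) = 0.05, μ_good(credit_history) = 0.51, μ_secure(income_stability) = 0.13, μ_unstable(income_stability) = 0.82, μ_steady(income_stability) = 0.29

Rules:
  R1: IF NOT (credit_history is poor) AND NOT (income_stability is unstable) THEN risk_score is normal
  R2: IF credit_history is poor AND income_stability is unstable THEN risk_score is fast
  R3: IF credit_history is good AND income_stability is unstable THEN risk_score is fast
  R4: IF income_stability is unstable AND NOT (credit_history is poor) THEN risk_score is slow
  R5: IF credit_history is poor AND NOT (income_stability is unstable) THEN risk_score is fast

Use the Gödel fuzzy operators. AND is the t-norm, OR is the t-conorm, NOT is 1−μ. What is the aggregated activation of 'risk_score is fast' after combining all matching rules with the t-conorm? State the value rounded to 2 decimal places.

R1: ¬poor=1−0.05=0.95, ¬unstable=1−0.82=0.18; AND[min(a, b)] → w = 0.18
R2: poor=0.05, unstable=0.82; AND[min(a, b)] → w = 0.05
R3: good=0.51, unstable=0.82; AND[min(a, b)] → w = 0.51
R4: unstable=0.82, ¬poor=1−0.05=0.95; AND[min(a, b)] → w = 0.82
R5: poor=0.05, ¬unstable=1−0.82=0.18; AND[min(a, b)] → w = 0.05
Rules with consequent 'fast': {R2, R3, R5} → strengths 0.05, 0.51, 0.05
Aggregate via t-conorm [max(a, b)]: 0.51

0.51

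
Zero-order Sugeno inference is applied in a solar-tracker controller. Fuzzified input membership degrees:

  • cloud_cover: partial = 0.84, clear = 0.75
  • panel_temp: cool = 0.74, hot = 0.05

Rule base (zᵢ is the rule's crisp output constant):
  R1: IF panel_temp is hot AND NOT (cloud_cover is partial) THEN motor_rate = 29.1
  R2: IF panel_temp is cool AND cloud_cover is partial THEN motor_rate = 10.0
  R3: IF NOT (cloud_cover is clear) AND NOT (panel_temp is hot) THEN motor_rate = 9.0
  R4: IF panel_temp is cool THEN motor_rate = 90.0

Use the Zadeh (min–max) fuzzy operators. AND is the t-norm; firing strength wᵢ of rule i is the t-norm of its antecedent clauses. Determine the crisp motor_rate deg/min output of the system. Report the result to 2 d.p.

43.65

R1 (z=29.1): hot=0.05, ¬partial=1−0.84=0.16; AND[min(a, b)] → w = 0.05
R2 (z=10.0): cool=0.74, partial=0.84; AND[min(a, b)] → w = 0.74
R3 (z=9.0): ¬clear=1−0.75=0.25, ¬hot=1−0.05=0.95; AND[min(a, b)] → w = 0.25
R4 (z=90.0): cool=0.74 → w = 0.74
Weighted average = (0.05·29.1 + 0.74·10.0 + 0.25·9.0 + 0.74·90.0) / (0.05 + 0.74 + 0.25 + 0.74)
  = 77.7050 / 1.7800 = 43.65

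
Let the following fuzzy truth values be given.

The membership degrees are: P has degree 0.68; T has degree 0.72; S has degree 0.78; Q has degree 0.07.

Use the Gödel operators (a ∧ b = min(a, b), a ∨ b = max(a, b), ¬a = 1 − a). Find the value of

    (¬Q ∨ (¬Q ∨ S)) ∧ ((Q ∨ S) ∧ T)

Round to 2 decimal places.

0.72

¬Q = 1 − 0.07 = 0.93
¬Q = 1 − 0.07 = 0.93
¬Q ∨ S = max(a, b) on (0.93, 0.78) = 0.93
¬Q ∨ (¬Q ∨ S) = max(a, b) on (0.93, 0.93) = 0.93
Q ∨ S = max(a, b) on (0.07, 0.78) = 0.78
(Q ∨ S) ∧ T = min(a, b) on (0.78, 0.72) = 0.72
(¬Q ∨ (¬Q ∨ S)) ∧ ((Q ∨ S) ∧ T) = min(a, b) on (0.93, 0.72) = 0.72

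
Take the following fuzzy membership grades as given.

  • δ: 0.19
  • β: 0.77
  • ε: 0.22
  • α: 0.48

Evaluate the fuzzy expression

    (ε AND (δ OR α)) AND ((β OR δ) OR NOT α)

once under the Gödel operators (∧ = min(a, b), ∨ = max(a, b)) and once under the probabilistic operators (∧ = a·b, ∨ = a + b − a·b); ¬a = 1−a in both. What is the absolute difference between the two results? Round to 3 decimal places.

0.104

Under Gödel:
  δ OR α = max(a, b) on (0.19, 0.48) = 0.48
  ε AND (δ OR α) = min(a, b) on (0.22, 0.48) = 0.22
  β OR δ = max(a, b) on (0.77, 0.19) = 0.77
  NOT α = 1 − 0.48 = 0.52
  (β OR δ) OR NOT α = max(a, b) on (0.77, 0.52) = 0.77
  (ε AND (δ OR α)) AND ((β OR δ) OR NOT α) = min(a, b) on (0.22, 0.77) = 0.22
  → value = 0.2200
Under probabilistic:
  δ OR α = a + b − a·b on (0.1900, 0.4800) = 0.5788
  ε AND (δ OR α) = a·b on (0.2200, 0.5788) = 0.1273
  β OR δ = a + b − a·b on (0.7700, 0.1900) = 0.8137
  NOT α = 1 − 0.4800 = 0.5200
  (β OR δ) OR NOT α = a + b − a·b on (0.8137, 0.5200) = 0.9106
  (ε AND (δ OR α)) AND ((β OR δ) OR NOT α) = a·b on (0.1273, 0.9106) = 0.1159
  → value = 0.1159
|0.2200 − 0.1159| = 0.104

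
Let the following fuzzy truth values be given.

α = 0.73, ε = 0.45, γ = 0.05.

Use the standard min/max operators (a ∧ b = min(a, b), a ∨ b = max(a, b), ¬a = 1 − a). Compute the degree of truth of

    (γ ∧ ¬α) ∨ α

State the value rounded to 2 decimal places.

¬α = 1 − 0.73 = 0.27
γ ∧ ¬α = min(a, b) on (0.05, 0.27) = 0.05
(γ ∧ ¬α) ∨ α = max(a, b) on (0.05, 0.73) = 0.73

0.73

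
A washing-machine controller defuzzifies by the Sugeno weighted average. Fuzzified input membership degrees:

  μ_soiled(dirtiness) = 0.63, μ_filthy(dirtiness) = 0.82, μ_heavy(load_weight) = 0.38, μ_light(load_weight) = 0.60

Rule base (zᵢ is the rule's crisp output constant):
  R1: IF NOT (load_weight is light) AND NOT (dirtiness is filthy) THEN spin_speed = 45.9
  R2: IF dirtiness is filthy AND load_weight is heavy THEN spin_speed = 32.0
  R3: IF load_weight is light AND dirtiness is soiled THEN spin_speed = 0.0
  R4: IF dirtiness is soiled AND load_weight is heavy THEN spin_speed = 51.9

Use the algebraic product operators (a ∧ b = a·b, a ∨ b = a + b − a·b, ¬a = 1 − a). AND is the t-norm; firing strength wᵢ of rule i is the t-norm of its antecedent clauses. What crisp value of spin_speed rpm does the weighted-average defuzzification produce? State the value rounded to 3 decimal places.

R1 (z=45.9): ¬light=1−0.60=0.40, ¬filthy=1−0.82=0.18; AND[a·b] → w = 0.0720
R2 (z=32.0): filthy=0.82, heavy=0.38; AND[a·b] → w = 0.3116
R3 (z=0.0): light=0.60, soiled=0.63; AND[a·b] → w = 0.3780
R4 (z=51.9): soiled=0.63, heavy=0.38; AND[a·b] → w = 0.2394
Weighted average = (0.0720·45.9 + 0.3116·32.0 + 0.3780·0.0 + 0.2394·51.9) / (0.0720 + 0.3116 + 0.3780 + 0.2394)
  = 25.7009 / 1.0010 = 25.675

25.675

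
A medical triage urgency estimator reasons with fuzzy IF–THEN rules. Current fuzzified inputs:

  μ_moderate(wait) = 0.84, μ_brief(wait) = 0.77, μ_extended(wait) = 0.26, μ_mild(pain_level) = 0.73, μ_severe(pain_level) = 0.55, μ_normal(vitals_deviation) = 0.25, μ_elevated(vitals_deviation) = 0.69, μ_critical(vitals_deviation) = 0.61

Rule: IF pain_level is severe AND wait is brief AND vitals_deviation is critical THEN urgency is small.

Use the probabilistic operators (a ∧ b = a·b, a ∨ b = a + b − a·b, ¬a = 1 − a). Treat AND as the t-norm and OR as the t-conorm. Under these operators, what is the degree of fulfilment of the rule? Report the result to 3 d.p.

firing strength: severe=0.55, brief=0.77, critical=0.61; AND[a·b] → w = 0.2583

0.258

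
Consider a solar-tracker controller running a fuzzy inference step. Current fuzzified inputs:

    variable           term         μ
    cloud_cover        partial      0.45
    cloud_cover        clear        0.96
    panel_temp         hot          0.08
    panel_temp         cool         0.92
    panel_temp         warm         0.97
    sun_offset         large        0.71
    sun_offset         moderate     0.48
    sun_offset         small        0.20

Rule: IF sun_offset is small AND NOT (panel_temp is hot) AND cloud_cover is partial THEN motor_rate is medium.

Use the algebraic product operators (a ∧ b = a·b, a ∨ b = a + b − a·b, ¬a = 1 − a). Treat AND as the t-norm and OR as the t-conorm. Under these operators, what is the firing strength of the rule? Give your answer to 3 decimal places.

0.083

firing strength: small=0.20, ¬hot=1−0.08=0.92, partial=0.45; AND[a·b] → w = 0.0828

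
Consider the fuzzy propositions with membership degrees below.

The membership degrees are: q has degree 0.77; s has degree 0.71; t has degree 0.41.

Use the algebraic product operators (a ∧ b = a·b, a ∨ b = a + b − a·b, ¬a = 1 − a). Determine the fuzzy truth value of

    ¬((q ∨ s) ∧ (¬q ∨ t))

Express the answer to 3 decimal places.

0.491

q ∨ s = a + b − a·b on (0.7700, 0.7100) = 0.9333
¬q = 1 − 0.7700 = 0.2300
¬q ∨ t = a + b − a·b on (0.2300, 0.4100) = 0.5457
(q ∨ s) ∧ (¬q ∨ t) = a·b on (0.9333, 0.5457) = 0.5093
¬((q ∨ s) ∧ (¬q ∨ t)) = 1 − 0.5093 = 0.4907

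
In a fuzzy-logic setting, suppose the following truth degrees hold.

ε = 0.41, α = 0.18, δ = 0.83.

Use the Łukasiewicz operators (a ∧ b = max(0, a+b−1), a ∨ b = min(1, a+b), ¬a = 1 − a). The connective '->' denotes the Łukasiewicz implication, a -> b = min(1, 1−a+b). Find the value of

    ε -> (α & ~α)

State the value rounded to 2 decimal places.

~α = 1 − 0.18 = 0.82
α & ~α = max(0, a+b−1) on (0.18, 0.82) = 0.00
ε -> (α & ~α)  [Łukasiewicz: min(1, 1−a+b)] with a=0.41, b=0.00 → 0.59

0.59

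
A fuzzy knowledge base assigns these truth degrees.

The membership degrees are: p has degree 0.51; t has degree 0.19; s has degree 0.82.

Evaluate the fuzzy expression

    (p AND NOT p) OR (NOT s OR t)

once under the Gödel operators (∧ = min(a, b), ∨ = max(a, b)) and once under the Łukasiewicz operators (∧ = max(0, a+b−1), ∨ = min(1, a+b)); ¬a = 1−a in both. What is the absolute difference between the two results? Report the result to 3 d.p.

0.120

Under Gödel:
  NOT p = 1 − 0.51 = 0.49
  p AND NOT p = min(a, b) on (0.51, 0.49) = 0.49
  NOT s = 1 − 0.82 = 0.18
  NOT s OR t = max(a, b) on (0.18, 0.19) = 0.19
  (p AND NOT p) OR (NOT s OR t) = max(a, b) on (0.49, 0.19) = 0.49
  → value = 0.4900
Under Łukasiewicz:
  NOT p = 1 − 0.51 = 0.49
  p AND NOT p = max(0, a+b−1) on (0.51, 0.49) = 0.00
  NOT s = 1 − 0.82 = 0.18
  NOT s OR t = min(1, a+b) on (0.18, 0.19) = 0.37
  (p AND NOT p) OR (NOT s OR t) = min(1, a+b) on (0.00, 0.37) = 0.37
  → value = 0.3700
|0.4900 − 0.3700| = 0.120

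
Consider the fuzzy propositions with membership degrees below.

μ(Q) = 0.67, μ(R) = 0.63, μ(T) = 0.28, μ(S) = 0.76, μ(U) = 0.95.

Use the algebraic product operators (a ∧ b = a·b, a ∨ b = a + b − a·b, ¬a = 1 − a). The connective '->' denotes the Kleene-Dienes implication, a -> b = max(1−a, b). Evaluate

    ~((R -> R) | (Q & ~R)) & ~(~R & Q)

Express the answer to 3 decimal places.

R -> R  [Kleene-Dienes: max(1−a, b)] with a=0.6300, b=0.6300 → 0.6300
~R = 1 − 0.6300 = 0.3700
Q & ~R = a·b on (0.6700, 0.3700) = 0.2479
(R -> R) | (Q & ~R) = a + b − a·b on (0.6300, 0.2479) = 0.7217
~((R -> R) | (Q & ~R)) = 1 − 0.7217 = 0.2783
~R = 1 − 0.6300 = 0.3700
~R & Q = a·b on (0.3700, 0.6700) = 0.2479
~(~R & Q) = 1 − 0.2479 = 0.7521
~((R -> R) | (Q & ~R)) & ~(~R & Q) = a·b on (0.2783, 0.7521) = 0.2093

0.209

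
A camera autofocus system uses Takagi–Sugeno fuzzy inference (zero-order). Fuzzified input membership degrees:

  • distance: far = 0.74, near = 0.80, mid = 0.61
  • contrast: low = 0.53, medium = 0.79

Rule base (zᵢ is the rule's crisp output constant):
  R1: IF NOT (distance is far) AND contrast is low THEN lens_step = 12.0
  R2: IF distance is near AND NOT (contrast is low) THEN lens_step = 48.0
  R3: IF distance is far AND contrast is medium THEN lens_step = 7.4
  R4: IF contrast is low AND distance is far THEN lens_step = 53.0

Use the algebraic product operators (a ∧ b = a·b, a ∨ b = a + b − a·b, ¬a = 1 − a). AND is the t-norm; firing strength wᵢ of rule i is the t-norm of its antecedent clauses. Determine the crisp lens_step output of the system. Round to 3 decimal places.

30.065

R1 (z=12.0): ¬far=1−0.74=0.26, low=0.53; AND[a·b] → w = 0.1378
R2 (z=48.0): near=0.80, ¬low=1−0.53=0.47; AND[a·b] → w = 0.3760
R3 (z=7.4): far=0.74, medium=0.79; AND[a·b] → w = 0.5846
R4 (z=53.0): low=0.53, far=0.74; AND[a·b] → w = 0.3922
Weighted average = (0.1378·12.0 + 0.3760·48.0 + 0.5846·7.4 + 0.3922·53.0) / (0.1378 + 0.3760 + 0.5846 + 0.3922)
  = 44.8142 / 1.4906 = 30.065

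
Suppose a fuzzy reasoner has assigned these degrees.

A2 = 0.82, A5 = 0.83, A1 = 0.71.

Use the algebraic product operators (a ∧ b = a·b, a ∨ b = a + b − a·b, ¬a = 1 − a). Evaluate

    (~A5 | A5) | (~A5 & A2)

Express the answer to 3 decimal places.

0.879

~A5 = 1 − 0.8300 = 0.1700
~A5 | A5 = a + b − a·b on (0.1700, 0.8300) = 0.8589
~A5 = 1 − 0.8300 = 0.1700
~A5 & A2 = a·b on (0.1700, 0.8200) = 0.1394
(~A5 | A5) | (~A5 & A2) = a + b − a·b on (0.8589, 0.1394) = 0.8786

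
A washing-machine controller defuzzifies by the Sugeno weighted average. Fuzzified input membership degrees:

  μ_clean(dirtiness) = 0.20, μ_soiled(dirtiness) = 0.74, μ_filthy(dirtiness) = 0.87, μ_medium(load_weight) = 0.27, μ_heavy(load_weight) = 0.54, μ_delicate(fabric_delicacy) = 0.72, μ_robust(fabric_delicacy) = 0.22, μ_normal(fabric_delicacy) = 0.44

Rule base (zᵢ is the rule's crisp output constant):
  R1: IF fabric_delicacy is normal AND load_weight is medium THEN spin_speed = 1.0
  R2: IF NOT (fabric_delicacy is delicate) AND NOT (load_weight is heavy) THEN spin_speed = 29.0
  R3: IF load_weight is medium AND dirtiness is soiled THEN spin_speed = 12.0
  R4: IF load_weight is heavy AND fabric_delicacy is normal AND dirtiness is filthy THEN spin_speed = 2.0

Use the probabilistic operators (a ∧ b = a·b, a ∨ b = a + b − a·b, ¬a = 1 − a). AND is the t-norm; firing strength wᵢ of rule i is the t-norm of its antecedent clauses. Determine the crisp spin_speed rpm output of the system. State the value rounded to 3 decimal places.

10.189

R1 (z=1.0): normal=0.44, medium=0.27; AND[a·b] → w = 0.1188
R2 (z=29.0): ¬delicate=1−0.72=0.28, ¬heavy=1−0.54=0.46; AND[a·b] → w = 0.1288
R3 (z=12.0): medium=0.27, soiled=0.74; AND[a·b] → w = 0.1998
R4 (z=2.0): heavy=0.54, normal=0.44, filthy=0.87; AND[a·b] → w = 0.2067
Weighted average = (0.1188·1.0 + 0.1288·29.0 + 0.1998·12.0 + 0.2067·2.0) / (0.1188 + 0.1288 + 0.1998 + 0.2067)
  = 6.6650 / 0.6541 = 10.189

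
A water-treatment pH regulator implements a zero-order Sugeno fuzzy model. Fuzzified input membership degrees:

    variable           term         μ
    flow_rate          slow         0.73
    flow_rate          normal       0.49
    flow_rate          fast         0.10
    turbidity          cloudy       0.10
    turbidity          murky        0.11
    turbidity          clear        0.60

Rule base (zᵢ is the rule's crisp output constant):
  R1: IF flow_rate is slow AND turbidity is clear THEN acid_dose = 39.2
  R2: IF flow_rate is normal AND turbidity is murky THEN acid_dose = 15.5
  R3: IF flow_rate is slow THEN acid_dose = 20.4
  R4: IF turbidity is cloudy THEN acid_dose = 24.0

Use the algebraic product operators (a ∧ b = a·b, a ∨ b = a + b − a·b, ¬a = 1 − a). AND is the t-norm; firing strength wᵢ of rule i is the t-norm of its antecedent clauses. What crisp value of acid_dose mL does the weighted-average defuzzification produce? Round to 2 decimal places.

R1 (z=39.2): slow=0.73, clear=0.60; AND[a·b] → w = 0.4380
R2 (z=15.5): normal=0.49, murky=0.11; AND[a·b] → w = 0.0539
R3 (z=20.4): slow=0.73 → w = 0.7300
R4 (z=24.0): cloudy=0.10 → w = 0.1000
Weighted average = (0.4380·39.2 + 0.0539·15.5 + 0.7300·20.4 + 0.1000·24.0) / (0.4380 + 0.0539 + 0.7300 + 0.1000)
  = 35.2971 / 1.3219 = 26.70

26.70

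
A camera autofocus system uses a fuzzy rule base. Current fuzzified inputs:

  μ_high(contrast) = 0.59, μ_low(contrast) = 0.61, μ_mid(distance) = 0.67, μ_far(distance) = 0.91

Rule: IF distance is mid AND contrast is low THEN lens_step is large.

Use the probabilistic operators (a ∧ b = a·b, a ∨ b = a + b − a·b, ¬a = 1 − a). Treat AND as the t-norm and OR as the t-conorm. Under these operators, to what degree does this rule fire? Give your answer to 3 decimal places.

0.409

firing strength: mid=0.67, low=0.61; AND[a·b] → w = 0.4087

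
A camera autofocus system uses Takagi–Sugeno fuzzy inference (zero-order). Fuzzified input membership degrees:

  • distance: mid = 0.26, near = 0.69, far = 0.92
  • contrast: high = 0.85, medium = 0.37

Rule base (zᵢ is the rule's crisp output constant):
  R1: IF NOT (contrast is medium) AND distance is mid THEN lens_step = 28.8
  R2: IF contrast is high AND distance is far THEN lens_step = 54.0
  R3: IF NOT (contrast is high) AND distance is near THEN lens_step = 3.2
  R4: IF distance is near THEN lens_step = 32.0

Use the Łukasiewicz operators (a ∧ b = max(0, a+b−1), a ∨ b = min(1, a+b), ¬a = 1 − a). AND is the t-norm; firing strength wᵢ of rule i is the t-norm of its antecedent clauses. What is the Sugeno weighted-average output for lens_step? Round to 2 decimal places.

R1 (z=28.8): ¬medium=1−0.37=0.63, mid=0.26; AND[max(0, a+b−1)] → w = 0.00
R2 (z=54.0): high=0.85, far=0.92; AND[max(0, a+b−1)] → w = 0.77
R3 (z=3.2): ¬high=1−0.85=0.15, near=0.69; AND[max(0, a+b−1)] → w = 0.00
R4 (z=32.0): near=0.69 → w = 0.69
Weighted average = (0.00·28.8 + 0.77·54.0 + 0.00·3.2 + 0.69·32.0) / (0.00 + 0.77 + 0.00 + 0.69)
  = 63.6600 / 1.4600 = 43.60

43.60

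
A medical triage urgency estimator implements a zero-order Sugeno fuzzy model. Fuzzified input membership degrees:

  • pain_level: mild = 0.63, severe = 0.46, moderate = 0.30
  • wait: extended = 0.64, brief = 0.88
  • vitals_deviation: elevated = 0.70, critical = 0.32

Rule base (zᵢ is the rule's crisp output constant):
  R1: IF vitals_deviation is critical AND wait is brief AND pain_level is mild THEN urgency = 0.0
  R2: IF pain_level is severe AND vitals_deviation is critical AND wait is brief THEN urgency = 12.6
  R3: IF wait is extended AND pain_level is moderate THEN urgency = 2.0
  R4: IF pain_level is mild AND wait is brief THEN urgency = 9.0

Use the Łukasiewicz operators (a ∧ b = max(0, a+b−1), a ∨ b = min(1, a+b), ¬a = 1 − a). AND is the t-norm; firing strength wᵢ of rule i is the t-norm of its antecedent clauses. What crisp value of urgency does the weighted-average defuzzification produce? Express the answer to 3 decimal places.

9.000

R1 (z=0.0): critical=0.32, brief=0.88, mild=0.63; AND[max(0, a+b−1)] → w = 0.00
R2 (z=12.6): severe=0.46, critical=0.32, brief=0.88; AND[max(0, a+b−1)] → w = 0.00
R3 (z=2.0): extended=0.64, moderate=0.30; AND[max(0, a+b−1)] → w = 0.00
R4 (z=9.0): mild=0.63, brief=0.88; AND[max(0, a+b−1)] → w = 0.51
Weighted average = (0.00·0.0 + 0.00·12.6 + 0.00·2.0 + 0.51·9.0) / (0.00 + 0.00 + 0.00 + 0.51)
  = 4.5900 / 0.5100 = 9.000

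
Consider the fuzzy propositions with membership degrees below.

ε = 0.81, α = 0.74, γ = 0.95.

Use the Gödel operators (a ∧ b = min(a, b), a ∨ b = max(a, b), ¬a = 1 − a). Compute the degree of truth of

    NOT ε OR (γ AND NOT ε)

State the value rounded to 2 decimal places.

NOT ε = 1 − 0.81 = 0.19
NOT ε = 1 − 0.81 = 0.19
γ AND NOT ε = min(a, b) on (0.95, 0.19) = 0.19
NOT ε OR (γ AND NOT ε) = max(a, b) on (0.19, 0.19) = 0.19

0.19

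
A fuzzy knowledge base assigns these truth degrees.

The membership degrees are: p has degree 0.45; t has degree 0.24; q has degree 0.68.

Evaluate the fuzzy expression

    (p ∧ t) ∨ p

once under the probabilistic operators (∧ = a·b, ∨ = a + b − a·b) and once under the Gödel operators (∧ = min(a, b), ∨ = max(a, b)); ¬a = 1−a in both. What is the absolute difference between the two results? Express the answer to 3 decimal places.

Under probabilistic:
  p ∧ t = a·b on (0.4500, 0.2400) = 0.1080
  (p ∧ t) ∨ p = a + b − a·b on (0.1080, 0.4500) = 0.5094
  → value = 0.5094
Under Gödel:
  p ∧ t = min(a, b) on (0.45, 0.24) = 0.24
  (p ∧ t) ∨ p = max(a, b) on (0.24, 0.45) = 0.45
  → value = 0.4500
|0.5094 − 0.4500| = 0.059

0.059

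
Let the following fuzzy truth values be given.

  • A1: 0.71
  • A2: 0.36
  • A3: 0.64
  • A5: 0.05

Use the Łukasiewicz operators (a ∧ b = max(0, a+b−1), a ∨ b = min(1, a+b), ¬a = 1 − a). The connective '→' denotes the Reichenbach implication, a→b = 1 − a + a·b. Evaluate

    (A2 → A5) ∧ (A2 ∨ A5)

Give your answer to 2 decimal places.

0.07

A2 → A5  [Reichenbach: 1 − a + a·b] with a=0.36, b=0.05 → 0.66
A2 ∨ A5 = min(1, a+b) on (0.36, 0.05) = 0.41
(A2 → A5) ∧ (A2 ∨ A5) = max(0, a+b−1) on (0.66, 0.41) = 0.07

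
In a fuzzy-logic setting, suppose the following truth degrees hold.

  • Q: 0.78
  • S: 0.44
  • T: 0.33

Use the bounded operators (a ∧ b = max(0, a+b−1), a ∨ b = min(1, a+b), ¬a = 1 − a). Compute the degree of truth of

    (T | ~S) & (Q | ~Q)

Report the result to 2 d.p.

~S = 1 − 0.44 = 0.56
T | ~S = min(1, a+b) on (0.33, 0.56) = 0.89
~Q = 1 − 0.78 = 0.22
Q | ~Q = min(1, a+b) on (0.78, 0.22) = 1.00
(T | ~S) & (Q | ~Q) = max(0, a+b−1) on (0.89, 1.00) = 0.89

0.89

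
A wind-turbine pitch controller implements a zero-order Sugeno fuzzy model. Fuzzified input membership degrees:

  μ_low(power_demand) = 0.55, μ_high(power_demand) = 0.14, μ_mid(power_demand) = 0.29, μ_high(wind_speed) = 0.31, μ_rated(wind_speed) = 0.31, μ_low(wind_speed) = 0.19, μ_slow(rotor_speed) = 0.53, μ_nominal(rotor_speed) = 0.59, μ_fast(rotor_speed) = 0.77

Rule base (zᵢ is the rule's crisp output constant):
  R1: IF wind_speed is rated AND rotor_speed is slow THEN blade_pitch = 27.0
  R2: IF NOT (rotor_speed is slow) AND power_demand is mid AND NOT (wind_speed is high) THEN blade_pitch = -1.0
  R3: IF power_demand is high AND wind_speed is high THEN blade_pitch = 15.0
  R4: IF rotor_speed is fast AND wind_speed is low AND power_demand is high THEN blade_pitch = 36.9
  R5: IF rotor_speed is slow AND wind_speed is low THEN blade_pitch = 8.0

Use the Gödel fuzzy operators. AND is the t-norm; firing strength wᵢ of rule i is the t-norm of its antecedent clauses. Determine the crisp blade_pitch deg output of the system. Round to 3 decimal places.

R1 (z=27.0): rated=0.31, slow=0.53; AND[min(a, b)] → w = 0.31
R2 (z=-1.0): ¬slow=1−0.53=0.47, mid=0.29, ¬high=1−0.31=0.69; AND[min(a, b)] → w = 0.29
R3 (z=15.0): high=0.14, high=0.31; AND[min(a, b)] → w = 0.14
R4 (z=36.9): fast=0.77, low=0.19, high=0.14; AND[min(a, b)] → w = 0.14
R5 (z=8.0): slow=0.53, low=0.19; AND[min(a, b)] → w = 0.19
Weighted average = (0.31·27.0 + 0.29·-1.0 + 0.14·15.0 + 0.14·36.9 + 0.19·8.0) / (0.31 + 0.29 + 0.14 + 0.14 + 0.19)
  = 16.8660 / 1.0700 = 15.763

15.763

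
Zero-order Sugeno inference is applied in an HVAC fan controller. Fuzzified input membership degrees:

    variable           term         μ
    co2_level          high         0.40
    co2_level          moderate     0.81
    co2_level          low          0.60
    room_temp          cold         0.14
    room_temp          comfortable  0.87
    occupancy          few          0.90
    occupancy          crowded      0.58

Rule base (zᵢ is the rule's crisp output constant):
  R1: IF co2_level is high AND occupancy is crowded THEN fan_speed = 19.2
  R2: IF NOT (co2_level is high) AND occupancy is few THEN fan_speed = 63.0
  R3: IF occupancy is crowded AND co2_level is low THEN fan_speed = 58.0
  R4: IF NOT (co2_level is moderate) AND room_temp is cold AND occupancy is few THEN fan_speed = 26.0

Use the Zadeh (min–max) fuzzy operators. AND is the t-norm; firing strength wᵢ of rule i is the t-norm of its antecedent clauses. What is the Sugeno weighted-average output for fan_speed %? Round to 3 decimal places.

48.116

R1 (z=19.2): high=0.40, crowded=0.58; AND[min(a, b)] → w = 0.40
R2 (z=63.0): ¬high=1−0.40=0.60, few=0.90; AND[min(a, b)] → w = 0.60
R3 (z=58.0): crowded=0.58, low=0.60; AND[min(a, b)] → w = 0.58
R4 (z=26.0): ¬moderate=1−0.81=0.19, cold=0.14, few=0.90; AND[min(a, b)] → w = 0.14
Weighted average = (0.40·19.2 + 0.60·63.0 + 0.58·58.0 + 0.14·26.0) / (0.40 + 0.60 + 0.58 + 0.14)
  = 82.7600 / 1.7200 = 48.116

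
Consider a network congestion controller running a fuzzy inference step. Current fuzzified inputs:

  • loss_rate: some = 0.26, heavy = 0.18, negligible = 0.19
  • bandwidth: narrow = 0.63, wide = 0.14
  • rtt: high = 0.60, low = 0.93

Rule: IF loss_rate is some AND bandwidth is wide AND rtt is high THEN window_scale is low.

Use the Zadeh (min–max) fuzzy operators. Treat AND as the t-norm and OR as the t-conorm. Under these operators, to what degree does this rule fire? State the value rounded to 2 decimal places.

0.14

firing strength: some=0.26, wide=0.14, high=0.60; AND[min(a, b)] → w = 0.14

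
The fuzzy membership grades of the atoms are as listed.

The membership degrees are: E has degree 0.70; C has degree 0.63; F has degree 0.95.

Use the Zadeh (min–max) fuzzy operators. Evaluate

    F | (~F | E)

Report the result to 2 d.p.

0.95

~F = 1 − 0.95 = 0.05
~F | E = max(a, b) on (0.05, 0.70) = 0.70
F | (~F | E) = max(a, b) on (0.95, 0.70) = 0.95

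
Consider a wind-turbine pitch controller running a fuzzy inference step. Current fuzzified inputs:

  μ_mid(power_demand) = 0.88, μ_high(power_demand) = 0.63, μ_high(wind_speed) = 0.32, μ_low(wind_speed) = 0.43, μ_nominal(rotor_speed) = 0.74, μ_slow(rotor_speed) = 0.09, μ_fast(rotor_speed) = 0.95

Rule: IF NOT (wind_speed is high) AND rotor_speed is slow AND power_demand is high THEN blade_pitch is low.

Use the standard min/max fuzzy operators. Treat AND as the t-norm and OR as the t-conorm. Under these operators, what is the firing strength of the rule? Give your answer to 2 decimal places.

firing strength: ¬high=1−0.32=0.68, slow=0.09, high=0.63; AND[min(a, b)] → w = 0.09

0.09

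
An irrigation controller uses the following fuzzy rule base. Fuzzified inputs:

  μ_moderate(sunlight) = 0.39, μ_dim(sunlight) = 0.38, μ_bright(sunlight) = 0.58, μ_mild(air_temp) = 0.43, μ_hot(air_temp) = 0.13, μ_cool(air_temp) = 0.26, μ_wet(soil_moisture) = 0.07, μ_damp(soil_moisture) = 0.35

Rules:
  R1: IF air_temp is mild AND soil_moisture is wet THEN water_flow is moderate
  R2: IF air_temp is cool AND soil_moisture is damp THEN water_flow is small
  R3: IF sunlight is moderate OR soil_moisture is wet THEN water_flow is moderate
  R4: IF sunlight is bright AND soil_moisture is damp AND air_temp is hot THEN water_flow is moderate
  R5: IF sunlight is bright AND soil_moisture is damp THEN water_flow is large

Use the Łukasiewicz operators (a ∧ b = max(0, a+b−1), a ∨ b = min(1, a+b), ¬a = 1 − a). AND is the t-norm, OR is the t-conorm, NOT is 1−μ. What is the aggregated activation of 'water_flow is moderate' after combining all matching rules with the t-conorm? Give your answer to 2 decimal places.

0.46

R1: mild=0.43, wet=0.07; AND[max(0, a+b−1)] → w = 0.00
R2: cool=0.26, damp=0.35; AND[max(0, a+b−1)] → w = 0.00
R3: moderate=0.39, wet=0.07; OR[min(1, a+b)] → w = 0.46
R4: bright=0.58, damp=0.35, hot=0.13; AND[max(0, a+b−1)] → w = 0.00
R5: bright=0.58, damp=0.35; AND[max(0, a+b−1)] → w = 0.00
Rules with consequent 'moderate': {R1, R3, R4} → strengths 0.00, 0.46, 0.00
Aggregate via t-conorm [min(1, a+b)]: 0.46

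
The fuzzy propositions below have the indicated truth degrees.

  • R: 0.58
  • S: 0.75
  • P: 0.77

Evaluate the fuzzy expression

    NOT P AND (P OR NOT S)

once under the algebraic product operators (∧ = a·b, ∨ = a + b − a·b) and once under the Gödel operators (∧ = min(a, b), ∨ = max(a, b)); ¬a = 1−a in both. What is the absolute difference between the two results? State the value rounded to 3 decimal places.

0.040

Under algebraic product:
  NOT P = 1 − 0.7700 = 0.2300
  NOT S = 1 − 0.7500 = 0.2500
  P OR NOT S = a + b − a·b on (0.7700, 0.2500) = 0.8275
  NOT P AND (P OR NOT S) = a·b on (0.2300, 0.8275) = 0.1903
  → value = 0.1903
Under Gödel:
  NOT P = 1 − 0.77 = 0.23
  NOT S = 1 − 0.75 = 0.25
  P OR NOT S = max(a, b) on (0.77, 0.25) = 0.77
  NOT P AND (P OR NOT S) = min(a, b) on (0.23, 0.77) = 0.23
  → value = 0.2300
|0.1903 − 0.2300| = 0.040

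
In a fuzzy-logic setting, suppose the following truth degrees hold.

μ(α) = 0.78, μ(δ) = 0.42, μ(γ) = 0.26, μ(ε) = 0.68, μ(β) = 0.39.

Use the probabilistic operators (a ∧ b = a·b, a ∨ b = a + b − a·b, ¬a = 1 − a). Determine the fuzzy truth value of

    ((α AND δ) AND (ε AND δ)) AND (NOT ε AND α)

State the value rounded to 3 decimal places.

0.023

α AND δ = a·b on (0.7800, 0.4200) = 0.3276
ε AND δ = a·b on (0.6800, 0.4200) = 0.2856
(α AND δ) AND (ε AND δ) = a·b on (0.3276, 0.2856) = 0.0936
NOT ε = 1 − 0.6800 = 0.3200
NOT ε AND α = a·b on (0.3200, 0.7800) = 0.2496
((α AND δ) AND (ε AND δ)) AND (NOT ε AND α) = a·b on (0.0936, 0.2496) = 0.0234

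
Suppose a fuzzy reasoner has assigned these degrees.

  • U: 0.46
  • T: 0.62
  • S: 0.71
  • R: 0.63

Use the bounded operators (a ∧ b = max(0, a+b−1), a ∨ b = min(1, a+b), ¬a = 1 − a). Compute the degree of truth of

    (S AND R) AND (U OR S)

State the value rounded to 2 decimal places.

0.34

S AND R = max(0, a+b−1) on (0.71, 0.63) = 0.34
U OR S = min(1, a+b) on (0.46, 0.71) = 1.00
(S AND R) AND (U OR S) = max(0, a+b−1) on (0.34, 1.00) = 0.34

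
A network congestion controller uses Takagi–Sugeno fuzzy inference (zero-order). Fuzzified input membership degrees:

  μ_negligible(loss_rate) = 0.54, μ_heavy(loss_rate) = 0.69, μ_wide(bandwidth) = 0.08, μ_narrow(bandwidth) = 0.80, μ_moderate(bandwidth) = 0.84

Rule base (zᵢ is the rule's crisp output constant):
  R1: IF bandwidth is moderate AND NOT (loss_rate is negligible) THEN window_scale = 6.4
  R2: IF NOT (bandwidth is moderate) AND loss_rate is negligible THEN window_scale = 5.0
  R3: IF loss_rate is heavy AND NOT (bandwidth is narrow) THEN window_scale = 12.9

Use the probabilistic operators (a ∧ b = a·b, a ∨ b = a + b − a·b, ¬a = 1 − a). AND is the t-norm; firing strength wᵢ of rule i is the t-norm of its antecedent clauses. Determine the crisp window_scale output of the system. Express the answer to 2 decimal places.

7.67

R1 (z=6.4): moderate=0.84, ¬negligible=1−0.54=0.46; AND[a·b] → w = 0.3864
R2 (z=5.0): ¬moderate=1−0.84=0.16, negligible=0.54; AND[a·b] → w = 0.0864
R3 (z=12.9): heavy=0.69, ¬narrow=1−0.80=0.20; AND[a·b] → w = 0.1380
Weighted average = (0.3864·6.4 + 0.0864·5.0 + 0.1380·12.9) / (0.3864 + 0.0864 + 0.1380)
  = 4.6852 / 0.6108 = 7.67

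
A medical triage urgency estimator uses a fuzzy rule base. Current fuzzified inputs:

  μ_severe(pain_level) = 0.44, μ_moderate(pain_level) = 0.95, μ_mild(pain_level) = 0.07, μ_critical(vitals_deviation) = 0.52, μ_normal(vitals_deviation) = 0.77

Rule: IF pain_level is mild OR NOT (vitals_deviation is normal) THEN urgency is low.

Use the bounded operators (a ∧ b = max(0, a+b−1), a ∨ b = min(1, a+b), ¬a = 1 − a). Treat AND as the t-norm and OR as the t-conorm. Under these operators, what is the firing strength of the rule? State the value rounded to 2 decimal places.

0.30

firing strength: mild=0.07, ¬normal=1−0.77=0.23; OR[min(1, a+b)] → w = 0.30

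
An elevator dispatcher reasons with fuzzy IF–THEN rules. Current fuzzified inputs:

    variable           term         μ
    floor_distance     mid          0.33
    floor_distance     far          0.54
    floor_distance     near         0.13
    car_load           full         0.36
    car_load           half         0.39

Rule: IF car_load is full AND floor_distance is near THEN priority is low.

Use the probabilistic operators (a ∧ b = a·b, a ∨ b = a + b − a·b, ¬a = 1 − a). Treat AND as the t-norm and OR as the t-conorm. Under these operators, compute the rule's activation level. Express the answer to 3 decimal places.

firing strength: full=0.36, near=0.13; AND[a·b] → w = 0.0468

0.047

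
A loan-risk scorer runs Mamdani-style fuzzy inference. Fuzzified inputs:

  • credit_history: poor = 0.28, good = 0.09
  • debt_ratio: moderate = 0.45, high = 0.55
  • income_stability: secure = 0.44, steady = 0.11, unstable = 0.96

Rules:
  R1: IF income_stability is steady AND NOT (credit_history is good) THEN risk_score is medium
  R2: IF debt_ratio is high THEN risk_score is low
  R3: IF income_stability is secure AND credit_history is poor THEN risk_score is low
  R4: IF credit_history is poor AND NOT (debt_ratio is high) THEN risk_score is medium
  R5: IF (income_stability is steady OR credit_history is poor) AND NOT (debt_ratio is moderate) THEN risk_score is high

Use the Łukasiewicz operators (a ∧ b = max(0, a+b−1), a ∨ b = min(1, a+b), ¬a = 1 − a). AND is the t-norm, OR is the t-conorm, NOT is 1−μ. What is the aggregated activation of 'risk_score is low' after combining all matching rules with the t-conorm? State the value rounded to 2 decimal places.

0.55

R1: steady=0.11, ¬good=1−0.09=0.91; AND[max(0, a+b−1)] → w = 0.02
R2: high=0.55 → w = 0.55
R3: secure=0.44, poor=0.28; AND[max(0, a+b−1)] → w = 0.00
R4: poor=0.28, ¬high=1−0.55=0.45; AND[max(0, a+b−1)] → w = 0.00
R5: (steady=0.11 OR poor=0.28) = 0.39; AND[max(0, a+b−1)] with ¬moderate=1−0.45=0.55 → w = 0.00
Rules with consequent 'low': {R2, R3} → strengths 0.55, 0.00
Aggregate via t-conorm [min(1, a+b)]: 0.55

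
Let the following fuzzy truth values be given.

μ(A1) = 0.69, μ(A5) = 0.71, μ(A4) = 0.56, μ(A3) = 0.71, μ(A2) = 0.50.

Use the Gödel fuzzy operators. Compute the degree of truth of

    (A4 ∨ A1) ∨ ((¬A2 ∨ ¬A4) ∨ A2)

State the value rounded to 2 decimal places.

0.69

A4 ∨ A1 = max(a, b) on (0.56, 0.69) = 0.69
¬A2 = 1 − 0.50 = 0.50
¬A4 = 1 − 0.56 = 0.44
¬A2 ∨ ¬A4 = max(a, b) on (0.50, 0.44) = 0.50
(¬A2 ∨ ¬A4) ∨ A2 = max(a, b) on (0.50, 0.50) = 0.50
(A4 ∨ A1) ∨ ((¬A2 ∨ ¬A4) ∨ A2) = max(a, b) on (0.69, 0.50) = 0.69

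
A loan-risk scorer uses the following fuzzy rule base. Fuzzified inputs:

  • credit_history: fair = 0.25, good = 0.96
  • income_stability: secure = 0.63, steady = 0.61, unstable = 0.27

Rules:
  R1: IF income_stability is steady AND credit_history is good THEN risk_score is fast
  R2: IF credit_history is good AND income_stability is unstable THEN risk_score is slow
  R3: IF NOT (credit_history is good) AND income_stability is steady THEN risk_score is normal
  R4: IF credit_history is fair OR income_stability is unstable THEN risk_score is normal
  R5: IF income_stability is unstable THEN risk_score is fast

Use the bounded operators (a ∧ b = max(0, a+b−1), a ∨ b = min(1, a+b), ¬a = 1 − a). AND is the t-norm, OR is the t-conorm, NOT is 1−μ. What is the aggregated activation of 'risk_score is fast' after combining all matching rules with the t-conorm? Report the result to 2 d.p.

0.84

R1: steady=0.61, good=0.96; AND[max(0, a+b−1)] → w = 0.57
R2: good=0.96, unstable=0.27; AND[max(0, a+b−1)] → w = 0.23
R3: ¬good=1−0.96=0.04, steady=0.61; AND[max(0, a+b−1)] → w = 0.00
R4: fair=0.25, unstable=0.27; OR[min(1, a+b)] → w = 0.52
R5: unstable=0.27 → w = 0.27
Rules with consequent 'fast': {R1, R5} → strengths 0.57, 0.27
Aggregate via t-conorm [min(1, a+b)]: 0.84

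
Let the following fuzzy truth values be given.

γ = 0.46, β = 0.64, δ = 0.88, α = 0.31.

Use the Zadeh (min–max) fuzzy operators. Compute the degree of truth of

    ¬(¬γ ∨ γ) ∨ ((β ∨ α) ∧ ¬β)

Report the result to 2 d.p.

0.46

¬γ = 1 − 0.46 = 0.54
¬γ ∨ γ = max(a, b) on (0.54, 0.46) = 0.54
¬(¬γ ∨ γ) = 1 − 0.54 = 0.46
β ∨ α = max(a, b) on (0.64, 0.31) = 0.64
¬β = 1 − 0.64 = 0.36
(β ∨ α) ∧ ¬β = min(a, b) on (0.64, 0.36) = 0.36
¬(¬γ ∨ γ) ∨ ((β ∨ α) ∧ ¬β) = max(a, b) on (0.46, 0.36) = 0.46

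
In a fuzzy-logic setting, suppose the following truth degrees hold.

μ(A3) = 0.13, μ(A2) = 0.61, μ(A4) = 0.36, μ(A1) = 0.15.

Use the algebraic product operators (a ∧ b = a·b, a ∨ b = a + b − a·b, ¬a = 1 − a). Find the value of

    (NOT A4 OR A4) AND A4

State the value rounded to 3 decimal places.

0.277

NOT A4 = 1 − 0.3600 = 0.6400
NOT A4 OR A4 = a + b − a·b on (0.6400, 0.3600) = 0.7696
(NOT A4 OR A4) AND A4 = a·b on (0.7696, 0.3600) = 0.2771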